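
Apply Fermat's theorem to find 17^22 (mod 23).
By Fermat's Little Theorem, 17^{22} ≡ 1 (mod 23) since 23 is prime and gcd(17, 23) = 1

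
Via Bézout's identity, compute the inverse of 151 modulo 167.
Extended GCD: 151(73) + 167(-66) = 1. So 151^(-1) ≡ 73 ≡ 73 (mod 167). Verify: 151 × 73 = 11023 ≡ 1 (mod 167)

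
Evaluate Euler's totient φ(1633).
1540

Prime factorization: 1633 = 23 × 71
Using the formula φ(n) = n × Π(1 - 1/p) for each prime factor p:
φ(1633) = 1633 × (1 - 1/23) × (1 - 1/71)
φ(1633) = 1540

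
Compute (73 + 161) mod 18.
0

(73 + 161) = 234
234 mod 18 = 0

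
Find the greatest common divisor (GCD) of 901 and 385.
1

Using the Euclidean algorithm:
901 = 2 × 385 + 131
385 = 2 × 131 + 123
131 = 1 × 123 + 8
123 = 15 × 8 + 3
8 = 2 × 3 + 2
3 = 1 × 2 + 1
2 = 2 × 1 + 0

GCD(901, 385) = 1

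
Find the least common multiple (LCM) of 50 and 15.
150

First find GCD(50, 15) using the Euclidean algorithm:
50 = 3 × 15 + 5
15 = 3 × 5 + 0
GCD(50, 15) = 5

LCM formula: LCM(a, b) = (a × b) / GCD(a, b)
LCM(50, 15) = (50 × 15) / 5
LCM(50, 15) = 750 / 5
LCM(50, 15) = 150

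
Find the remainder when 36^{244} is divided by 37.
By Fermat: 36^{36} ≡ 1 (mod 37). 244 = 6×36 + 28. So 36^{244} ≡ 36^{28} ≡ 1 (mod 37)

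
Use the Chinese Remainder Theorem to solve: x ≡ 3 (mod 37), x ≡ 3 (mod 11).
3

Using the Chinese Remainder Theorem:
M = product of moduli = 407
For equation 1: M_1 = 11, 11 ≡ 11 (mod 37), inverse of 11 mod 37 is 27 (check: 11 × 27 = 297 ≡ 1 (mod 37))
For equation 2: M_2 = 37, 37 ≡ 4 (mod 11), inverse of 37 mod 11 is 3 (check: 4 × 3 = 12 ≡ 1 (mod 11))
Combine: x ≡ Σ r_i×M_i×(M_i⁻¹ mod m_i) = 3×11×27 + 3×37×3 = 891 + 333 = 1224
1224 mod 407 = 3
x ≡ 3 (mod 407)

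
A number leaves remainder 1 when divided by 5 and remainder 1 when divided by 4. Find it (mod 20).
M = 5 × 4 = 20. M₁ = 4, y₁ ≡ 4 (mod 5). M₂ = 5, y₂ ≡ 1 (mod 4). x = 1×4×4 + 1×5×1 ≡ 1 (mod 20)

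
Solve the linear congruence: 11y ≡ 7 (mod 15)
2

Since gcd(11, 15) = 1 divides 7, a solution exists.
Multiply both sides by the inverse of 11 mod 15:
  11^(-1) mod 15 = 11
  x ≡ 11 × 7 ≡ 77 ≡ 2 (mod 15)
Verification: 11 × 2 = 22 = 1 × 15 + 7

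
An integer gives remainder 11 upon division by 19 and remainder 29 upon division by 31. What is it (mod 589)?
M = 19 × 31 = 589. M₁ = 31, y₁ ≡ 8 (mod 19). M₂ = 19, y₂ ≡ 18 (mod 31). k = 11×31×8 + 29×19×18 ≡ 277 (mod 589). The smallest positive such number is 277.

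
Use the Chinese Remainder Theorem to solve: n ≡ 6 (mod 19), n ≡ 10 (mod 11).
120

Using the Chinese Remainder Theorem:
M = product of moduli = 209
For equation 1: M_1 = 11, 11 ≡ 11 (mod 19), inverse of 11 mod 19 is 7 (check: 11 × 7 = 77 ≡ 1 (mod 19))
For equation 2: M_2 = 19, 19 ≡ 8 (mod 11), inverse of 19 mod 11 is 7 (check: 8 × 7 = 56 ≡ 1 (mod 11))
Combine: n ≡ Σ r_i×M_i×(M_i⁻¹ mod m_i) = 6×11×7 + 10×19×7 = 462 + 1330 = 1792
1792 mod 209 = 120
n ≡ 120 (mod 209)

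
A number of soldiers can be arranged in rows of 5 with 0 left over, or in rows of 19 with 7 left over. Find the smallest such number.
M = 5 × 19 = 95. M₁ = 19, y₁ ≡ 4 (mod 5). M₂ = 5, y₂ ≡ 4 (mod 19). n = 0×19×4 + 7×5×4 ≡ 45 (mod 95). The smallest positive such number is 45.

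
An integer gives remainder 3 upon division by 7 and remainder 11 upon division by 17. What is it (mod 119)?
M = 7 × 17 = 119. M₁ = 17, y₁ ≡ 5 (mod 7). M₂ = 7, y₂ ≡ 5 (mod 17). r = 3×17×5 + 11×7×5 ≡ 45 (mod 119). The smallest positive such number is 45.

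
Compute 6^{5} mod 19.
5

Using successive squaring:
Binary expansion of 5: 101
Powers of 6 mod 19 (each is the square of the previous):
  6^1 ≡ 6 (mod 19)
  6^2 ≡ 6² = 36 ≡ 17 (mod 19)
  6^4 ≡ 17² = 289 ≡ 4 (mod 19)
5 = 4 + 1, so 6^5 = 6^4 × 6^1 ≡ 4 × 6 (mod 19)
Multiplying step by step:
  4 × 6 = 24 ≡ 5 (mod 19)
Result: 6^5 ≡ 5 (mod 19)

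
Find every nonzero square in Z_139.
QRs mod 139: {1, 4, 5, 6, 7, 9, 11, 13, 16, 20, 24, 25, 28, 29, 30, 31, 34, 35, 36, 37, 38, 41, 42, 44, 45, 46, 47, 49, 51, 52, 54, 55, 57, 63, 64, 65, 66, 67, 69, 71, 77, 78, 79, 80, 81, 83, 86, 89, 91, 96, 99, 100, 106, 107, 112, 113, 116, 117, 118, 120, 121, 122, 124, 125, 127, 129, 131, 136, 137}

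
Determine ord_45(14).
Powers of 14 mod 45: 14^1≡14, 14^2≡16, 14^3≡44, 14^4≡31, 14^5≡29, 14^6≡1. Order = 6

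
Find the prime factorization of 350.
2 × 5^2 × 7

Divide by primes starting from smallest:
350 ÷ 2 = 175
175 ÷ 5 = 35
35 ÷ 5 = 7
7 ÷ 7 = 1

350 = 2 × 5^2 × 7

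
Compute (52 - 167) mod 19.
18

(52 - 167) = -115
-115 mod 19 = 18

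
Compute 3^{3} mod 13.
1

Using successive squaring:
Binary expansion of 3: 11
Powers of 3 mod 13 (each is the square of the previous):
  3^1 ≡ 3 (mod 13)
  3^2 ≡ 3² = 9 ≡ 9 (mod 13)
3 = 2 + 1, so 3^3 = 3^2 × 3^1 ≡ 9 × 3 (mod 13)
Multiplying step by step:
  9 × 3 = 27 ≡ 1 (mod 13)
Result: 3^3 ≡ 1 (mod 13)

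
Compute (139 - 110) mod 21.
8

(139 - 110) = 29
29 mod 21 = 8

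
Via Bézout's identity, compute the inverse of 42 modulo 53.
Extended GCD: 42(24) + 53(-19) = 1. So 42^(-1) ≡ 24 ≡ 24 (mod 53). Verify: 42 × 24 = 1008 ≡ 1 (mod 53)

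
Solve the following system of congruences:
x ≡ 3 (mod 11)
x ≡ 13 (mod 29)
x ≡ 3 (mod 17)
564

Using the Chinese Remainder Theorem:
M = product of moduli = 5423
For equation 1: M_1 = 493, 493 ≡ 9 (mod 11), inverse of 493 mod 11 is 5 (check: 9 × 5 = 45 ≡ 1 (mod 11))
For equation 2: M_2 = 187, 187 ≡ 13 (mod 29), inverse of 187 mod 29 is 9 (check: 13 × 9 = 117 ≡ 1 (mod 29))
For equation 3: M_3 = 319, 319 ≡ 13 (mod 17), inverse of 319 mod 17 is 4 (check: 13 × 4 = 52 ≡ 1 (mod 17))
Combine: x ≡ Σ r_i×M_i×(M_i⁻¹ mod m_i) = 3×493×5 + 13×187×9 + 3×319×4 = 7395 + 21879 + 3828 = 33102
33102 mod 5423 = 564
x ≡ 564 (mod 5423)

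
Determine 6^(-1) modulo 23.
6^(-1) ≡ 4 (mod 23). Verification: 6 × 4 = 24 ≡ 1 (mod 23)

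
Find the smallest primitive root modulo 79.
3

A primitive root g modulo p has order p-1 = 78
Prime divisors of 78: [2, 3, 13]
g is a primitive root iff g^(78/q) ≢ 1 (mod 79) for each prime divisor q
Testing small values:
  g = 2: 2^39 ≡ 1, 2^26 ≡ 23, 2^6 ≡ 64 (mod 79) → 2^39 ≡ 1, not primitive root
  g = 3: 3^39 ≡ 78, 3^26 ≡ 23, 3^6 ≡ 18 (mod 79) → none is 1, primitive root!
The smallest primitive root is 3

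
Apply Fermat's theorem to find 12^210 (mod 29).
By Fermat: 12^{28} ≡ 1 (mod 29). 210 = 7×28 + 14. So 12^{210} ≡ 12^{14} ≡ 28 (mod 29)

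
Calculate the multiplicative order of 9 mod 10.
Powers of 9 mod 10: 9^1≡9, 9^2≡1. Order = 2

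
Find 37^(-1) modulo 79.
47

Using Extended Euclidean Algorithm:
gcd(37, 79) = 1
Bezout coefficients: 37 × -32 + 79 × 15 = 1
So 37 × -32 ≡ 1 (mod 79)
The inverse is -32 mod 79 = 47
Verification: 37 × 47 = 1739 = 22 × 79 + 1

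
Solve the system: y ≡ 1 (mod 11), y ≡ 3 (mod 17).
M = 11 × 17 = 187. M₁ = 17, y₁ ≡ 2 (mod 11). M₂ = 11, y₂ ≡ 14 (mod 17). y = 1×17×2 + 3×11×14 ≡ 122 (mod 187)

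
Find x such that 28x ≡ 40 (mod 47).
35

Since gcd(28, 47) = 1 divides 40, a solution exists.
Multiply both sides by the inverse of 28 mod 47:
  28^(-1) mod 47 = 42
  x ≡ 42 × 40 ≡ 1680 ≡ 35 (mod 47)
Verification: 28 × 35 = 980 = 20 × 47 + 40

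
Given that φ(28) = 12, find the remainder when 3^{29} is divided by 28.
By Euler: 3^{12} ≡ 1 (mod 28) since gcd(3, 28) = 1. 29 = 2×12 + 5. So 3^{29} ≡ 3^{5} ≡ 19 (mod 28)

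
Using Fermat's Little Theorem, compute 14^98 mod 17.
By Fermat: 14^{16} ≡ 1 (mod 17). 98 = 6×16 + 2. So 14^{98} ≡ 14^{2} ≡ 9 (mod 17)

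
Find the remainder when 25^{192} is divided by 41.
By Fermat: 25^{40} ≡ 1 (mod 41). 192 = 4×40 + 32. So 25^{192} ≡ 25^{32} ≡ 10 (mod 41)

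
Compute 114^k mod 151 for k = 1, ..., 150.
g^1, g^2, ..., g^{150} mod 151: {114, 10, 83, 100, 75, 94, 146, 34, 101, 38, 104, 78, 134, 25, 132, 99, 112, 84, 63, 85, 26, 95, 109, 44, 33, 138, 28, 21, 129, 59, 82, 137, 65, 11, 46, 110, 7, 43, 70, 128, 96, 72, 54, 116, 87, 103, 115, 124, 93, 32, 24, 18, 89, 29, 135, 139, 142, 31, 61, 8, 6, 80, 60, 45, 147, 148, 111, 121, 53, 2, 77, 20, 15, 49, 150, 37, 141, 68, 51, 76, 57, 5, 117, 50, 113, 47, 73, 17, 126, 19, 52, 39, 67, 88, 66, 125, 56, 42, 107, 118, 13, 123, 130, 22, 92, 69, 14, 86, 140, 105, 41, 144, 108, 81, 23, 55, 79, 97, 35, 64, 48, 36, 27, 58, 119, 127, 133, 62, 122, 16, 12, 9, 120, 90, 143, 145, 71, 91, 106, 4, 3, 40, 30, 98, 149, 74, 131, 136, 102, 1}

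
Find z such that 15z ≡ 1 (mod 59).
15^(-1) ≡ 4 (mod 59). Verification: 15 × 4 = 60 ≡ 1 (mod 59)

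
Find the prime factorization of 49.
7^2

Divide by primes starting from smallest:
49 ÷ 7 = 7
7 ÷ 7 = 1

49 = 7^2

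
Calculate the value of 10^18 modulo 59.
Using repeated squaring. 18 = 16 + 2 (binary 10010). Repeated squaring mod 59: 10^1 ≡ 10; 10^2 ≡ 10² = 100 ≡ 41; 10^4 ≡ 41² = 1681 ≡ 29; 10^8 ≡ 29² = 841 ≡ 15; 10^16 ≡ 15² = 225 ≡ 48. Multiply: 10^18 = 10^16 × 10^2 ≡ 48 × 41 (mod 59): 48 × 41 = 1968 ≡ 21. So 10^18 ≡ 21 (mod 59).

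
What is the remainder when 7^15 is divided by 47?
Using repeated squaring. 15 = 8 + 4 + 2 + 1 (binary 1111). Repeated squaring mod 47: 7^1 ≡ 7; 7^2 ≡ 7² = 49 ≡ 2; 7^4 ≡ 2² = 4 ≡ 4; 7^8 ≡ 4² = 16 ≡ 16. Multiply: 7^15 = 7^8 × 7^4 × 7^2 × 7^1 ≡ 16 × 4 × 2 × 7 (mod 47): 16 × 4 = 64 ≡ 17; 17 × 2 = 34 ≡ 34; 34 × 7 = 238 ≡ 3. So 7^15 ≡ 3 (mod 47).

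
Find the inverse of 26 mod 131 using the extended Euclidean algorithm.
Extended GCD: 26(-5) + 131(1) = 1. So 26^(-1) ≡ 126 ≡ 126 (mod 131). Verify: 26 × 126 = 3276 ≡ 1 (mod 131)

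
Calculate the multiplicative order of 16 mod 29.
Powers of 16 mod 29: 16^1≡16, 16^2≡24, 16^3≡7, 16^4≡25, 16^5≡23, 16^6≡20, 16^7≡1. Order = 7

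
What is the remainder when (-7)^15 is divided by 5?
Using Fermat: (-7)^{4} ≡ 1 (mod 5). 15 ≡ 3 (mod 4). So (-7)^{15} ≡ (-7)^{3} ≡ 2 (mod 5)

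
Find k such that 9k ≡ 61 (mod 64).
21

Since gcd(9, 64) = 1 divides 61, a solution exists.
Multiply both sides by the inverse of 9 mod 64:
  9^(-1) mod 64 = 57
  x ≡ 57 × 61 ≡ 3477 ≡ 21 (mod 64)
Verification: 9 × 21 = 189 = 2 × 64 + 61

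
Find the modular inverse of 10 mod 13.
10^(-1) ≡ 4 (mod 13). Verification: 10 × 4 = 40 ≡ 1 (mod 13)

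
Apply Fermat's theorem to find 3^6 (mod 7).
By Fermat's Little Theorem, 3^{6} ≡ 1 (mod 7) since 7 is prime and gcd(3, 7) = 1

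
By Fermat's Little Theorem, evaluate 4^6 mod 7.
By Fermat's Little Theorem, 4^{6} ≡ 1 (mod 7) since 7 is prime and gcd(4, 7) = 1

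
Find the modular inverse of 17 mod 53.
17^(-1) ≡ 25 (mod 53). Verification: 17 × 25 = 425 ≡ 1 (mod 53)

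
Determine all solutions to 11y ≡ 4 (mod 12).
8

Since gcd(11, 12) = 1 divides 4, a solution exists.
Multiply both sides by the inverse of 11 mod 12:
  11^(-1) mod 12 = 11
  x ≡ 11 × 4 ≡ 44 ≡ 8 (mod 12)
Verification: 11 × 8 = 88 = 7 × 12 + 4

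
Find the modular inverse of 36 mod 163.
36^(-1) ≡ 77 (mod 163). Verification: 36 × 77 = 2772 ≡ 1 (mod 163)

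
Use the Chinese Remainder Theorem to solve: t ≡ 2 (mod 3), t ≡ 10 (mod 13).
M = 3 × 13 = 39. M₁ = 13, y₁ ≡ 1 (mod 3). M₂ = 3, y₂ ≡ 9 (mod 13). t = 2×13×1 + 10×3×9 ≡ 23 (mod 39)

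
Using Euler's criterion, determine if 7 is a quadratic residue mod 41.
By Euler's criterion: 7^{20} ≡ 40 (mod 41). Since this equals -1 (≡ 40), 7 is not a QR.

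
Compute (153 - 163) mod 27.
17

(153 - 163) = -10
-10 mod 27 = 17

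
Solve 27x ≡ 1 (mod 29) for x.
14

Using Extended Euclidean Algorithm:
gcd(27, 29) = 1
Bezout coefficients: 27 × 14 + 29 × -13 = 1
So 27 × 14 ≡ 1 (mod 29)
The inverse is 14 mod 29 = 14
Verification: 27 × 14 = 378 = 13 × 29 + 1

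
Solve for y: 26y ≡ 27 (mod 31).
7

Since gcd(26, 31) = 1 divides 27, a solution exists.
Multiply both sides by the inverse of 26 mod 31:
  26^(-1) mod 31 = 6
  x ≡ 6 × 27 ≡ 162 ≡ 7 (mod 31)
Verification: 26 × 7 = 182 = 5 × 31 + 27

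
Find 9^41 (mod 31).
Using Fermat: 9^{30} ≡ 1 (mod 31). 41 ≡ 11 (mod 30). So 9^{41} ≡ 9^{11} ≡ 14 (mod 31)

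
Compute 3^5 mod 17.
5 = 4 + 1 (binary 101). Repeated squaring mod 17: 3^1 ≡ 3; 3^2 ≡ 3² = 9 ≡ 9; 3^4 ≡ 9² = 81 ≡ 13. Multiply: 3^5 = 3^4 × 3^1 ≡ 13 × 3 (mod 17): 13 × 3 = 39 ≡ 5. So 3^5 ≡ 5 (mod 17).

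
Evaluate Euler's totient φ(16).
8

Prime factorization: 16 = 2^4
Using the formula φ(n) = n × Π(1 - 1/p) for each prime factor p:
φ(16) = 16 × (1 - 1/2)
φ(16) = 8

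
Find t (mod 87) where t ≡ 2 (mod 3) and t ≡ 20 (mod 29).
M = 3 × 29 = 87. M₁ = 29, y₁ ≡ 2 (mod 3). M₂ = 3, y₂ ≡ 10 (mod 29). t = 2×29×2 + 20×3×10 ≡ 20 (mod 87)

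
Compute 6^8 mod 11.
8 = 8 (binary 1000). Repeated squaring mod 11: 6^1 ≡ 6; 6^2 ≡ 6² = 36 ≡ 3; 6^4 ≡ 3² = 9 ≡ 9; 6^8 ≡ 9² = 81 ≡ 4. So 6^8 ≡ 4 (mod 11).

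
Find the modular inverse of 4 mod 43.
4^(-1) ≡ 11 (mod 43). Verification: 4 × 11 = 44 ≡ 1 (mod 43)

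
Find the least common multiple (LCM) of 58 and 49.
2842

First find GCD(58, 49) using the Euclidean algorithm:
58 = 1 × 49 + 9
49 = 5 × 9 + 4
9 = 2 × 4 + 1
4 = 4 × 1 + 0
GCD(58, 49) = 1

LCM formula: LCM(a, b) = (a × b) / GCD(a, b)
LCM(58, 49) = (58 × 49) / 1
LCM(58, 49) = 2842 / 1
LCM(58, 49) = 2842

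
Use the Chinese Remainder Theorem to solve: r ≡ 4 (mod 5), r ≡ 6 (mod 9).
M = 5 × 9 = 45. M₁ = 9, y₁ ≡ 4 (mod 5). M₂ = 5, y₂ ≡ 2 (mod 9). r = 4×9×4 + 6×5×2 ≡ 24 (mod 45)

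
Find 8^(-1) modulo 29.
11

Using Extended Euclidean Algorithm:
gcd(8, 29) = 1
Bezout coefficients: 8 × 11 + 29 × -3 = 1
So 8 × 11 ≡ 1 (mod 29)
The inverse is 11 mod 29 = 11
Verification: 8 × 11 = 88 = 3 × 29 + 1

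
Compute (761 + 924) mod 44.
13

(761 + 924) = 1685
1685 mod 44 = 13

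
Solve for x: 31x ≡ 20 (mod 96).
44

Since gcd(31, 96) = 1 divides 20, a solution exists.
Multiply both sides by the inverse of 31 mod 96:
  31^(-1) mod 96 = 31
  x ≡ 31 × 20 ≡ 620 ≡ 44 (mod 96)
Verification: 31 × 44 = 1364 = 14 × 96 + 20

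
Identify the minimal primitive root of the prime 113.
p - 1 = 112 has prime divisors 2, 7. h is a primitive root mod 113 iff h^(112/q) ≢ 1 (mod 113) for each such q.
h = 2: 2^56 ≡ 1, 2^16 ≡ 109 (mod 113); 2^56 ≡ 1, so not a primitive root.
h = 3: 3^56 ≡ 112, 3^16 ≡ 49 (mod 113); none is 1, so 3 has order 112 and is a primitive root.
The smallest primitive root mod 113 is g = 3.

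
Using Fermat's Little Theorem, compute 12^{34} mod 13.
1

By Fermat's Little Theorem, a^(p-1) ≡ 1 (mod p) for prime p and gcd(a, p) = 1
Here p = 13, so 12^12 ≡ 1 (mod 13)
We can reduce the exponent: 34 mod 12 = 10
So 12^34 ≡ 12^10 (mod 13)
Computing: 12^10 mod 13 = 1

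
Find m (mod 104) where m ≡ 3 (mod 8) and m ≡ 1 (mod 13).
M = 8 × 13 = 104. M₁ = 13, y₁ ≡ 5 (mod 8). M₂ = 8, y₂ ≡ 5 (mod 13). m = 3×13×5 + 1×8×5 ≡ 27 (mod 104)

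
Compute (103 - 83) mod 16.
4

(103 - 83) = 20
20 mod 16 = 4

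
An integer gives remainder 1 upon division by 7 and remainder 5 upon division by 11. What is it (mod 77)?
M = 7 × 11 = 77. M₁ = 11, y₁ ≡ 2 (mod 7). M₂ = 7, y₂ ≡ 8 (mod 11). z = 1×11×2 + 5×7×8 ≡ 71 (mod 77). The smallest positive such number is 71.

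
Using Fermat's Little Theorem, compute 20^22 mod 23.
By Fermat's Little Theorem, 20^{22} ≡ 1 (mod 23) since 23 is prime and gcd(20, 23) = 1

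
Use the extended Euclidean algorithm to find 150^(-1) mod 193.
Extended GCD: 150(-9) + 193(7) = 1. So 150^(-1) ≡ 184 ≡ 184 (mod 193). Verify: 150 × 184 = 27600 ≡ 1 (mod 193)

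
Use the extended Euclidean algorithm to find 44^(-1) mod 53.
Extended GCD: 44(-6) + 53(5) = 1. So 44^(-1) ≡ 47 ≡ 47 (mod 53). Verify: 44 × 47 = 2068 ≡ 1 (mod 53)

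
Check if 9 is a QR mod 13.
By Euler's criterion: 9^{6} ≡ 1 (mod 13). Since this equals 1, 9 is a QR.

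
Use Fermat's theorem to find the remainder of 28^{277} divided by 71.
11

By Fermat's Little Theorem, a^(p-1) ≡ 1 (mod p) for prime p and gcd(a, p) = 1
Here p = 71, so 28^70 ≡ 1 (mod 71)
We can reduce the exponent: 277 mod 70 = 67
So 28^277 ≡ 28^67 (mod 71)
Computing: 28^67 mod 71 = 11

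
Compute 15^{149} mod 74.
61

Using successive squaring:
Binary expansion of 149: 10010101
Powers of 15 mod 74 (each is the square of the previous):
  15^1 ≡ 15 (mod 74)
  15^2 ≡ 15² = 225 ≡ 3 (mod 74)
  15^4 ≡ 3² = 9 ≡ 9 (mod 74)
  15^8 ≡ 9² = 81 ≡ 7 (mod 74)
  15^16 ≡ 7² = 49 ≡ 49 (mod 74)
  15^32 ≡ 49² = 2401 ≡ 33 (mod 74)
  15^64 ≡ 33² = 1089 ≡ 53 (mod 74)
  15^128 ≡ 53² = 2809 ≡ 71 (mod 74)
149 = 128 + 16 + 4 + 1, so 15^149 = 15^128 × 15^16 × 15^4 × 15^1 ≡ 71 × 49 × 9 × 15 (mod 74)
Multiplying step by step:
  71 × 49 = 3479 ≡ 1 (mod 74)
  1 × 9 = 9 ≡ 9 (mod 74)
  9 × 15 = 135 ≡ 61 (mod 74)
Result: 15^149 ≡ 61 (mod 74)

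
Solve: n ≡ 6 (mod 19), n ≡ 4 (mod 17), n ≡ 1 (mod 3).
M = 19 × 17 × 3 = 969. M₁ = 51, y₁ ≡ 3 (mod 19). M₂ = 57, y₂ ≡ 3 (mod 17). M₃ = 323, y₃ ≡ 2 (mod 3). n = 6×51×3 + 4×57×3 + 1×323×2 ≡ 310 (mod 969)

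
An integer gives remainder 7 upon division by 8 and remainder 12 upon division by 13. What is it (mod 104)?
M = 8 × 13 = 104. M₁ = 13, y₁ ≡ 5 (mod 8). M₂ = 8, y₂ ≡ 5 (mod 13). k = 7×13×5 + 12×8×5 ≡ 103 (mod 104). The smallest positive such number is 103.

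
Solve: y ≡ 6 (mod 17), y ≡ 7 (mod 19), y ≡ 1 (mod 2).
M = 17 × 19 × 2 = 646. M₁ = 38, y₁ ≡ 13 (mod 17). M₂ = 34, y₂ ≡ 14 (mod 19). M₃ = 323, y₃ ≡ 1 (mod 2). y = 6×38×13 + 7×34×14 + 1×323×1 ≡ 159 (mod 646)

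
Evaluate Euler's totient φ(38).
18

Prime factorization: 38 = 2 × 19
Using the formula φ(n) = n × Π(1 - 1/p) for each prime factor p:
φ(38) = 38 × (1 - 1/2) × (1 - 1/19)
φ(38) = 18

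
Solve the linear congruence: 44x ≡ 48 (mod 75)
42

Since gcd(44, 75) = 1 divides 48, a solution exists.
Multiply both sides by the inverse of 44 mod 75:
  44^(-1) mod 75 = 29
  x ≡ 29 × 48 ≡ 1392 ≡ 42 (mod 75)
Verification: 44 × 42 = 1848 = 24 × 75 + 48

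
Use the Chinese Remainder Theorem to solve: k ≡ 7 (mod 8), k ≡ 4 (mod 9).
M = 8 × 9 = 72. M₁ = 9, y₁ ≡ 1 (mod 8). M₂ = 8, y₂ ≡ 8 (mod 9). k = 7×9×1 + 4×8×8 ≡ 31 (mod 72)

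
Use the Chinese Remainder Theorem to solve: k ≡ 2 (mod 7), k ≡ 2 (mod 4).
M = 7 × 4 = 28. M₁ = 4, y₁ ≡ 2 (mod 7). M₂ = 7, y₂ ≡ 3 (mod 4). k = 2×4×2 + 2×7×3 ≡ 2 (mod 28)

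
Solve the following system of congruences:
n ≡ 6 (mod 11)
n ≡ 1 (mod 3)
28

Using the Chinese Remainder Theorem:
M = product of moduli = 33
For equation 1: M_1 = 3, 3 ≡ 3 (mod 11), inverse of 3 mod 11 is 4 (check: 3 × 4 = 12 ≡ 1 (mod 11))
For equation 2: M_2 = 11, 11 ≡ 2 (mod 3), inverse of 11 mod 3 is 2 (check: 2 × 2 = 4 ≡ 1 (mod 3))
Combine: n ≡ Σ r_i×M_i×(M_i⁻¹ mod m_i) = 6×3×4 + 1×11×2 = 72 + 22 = 94
94 mod 33 = 28
n ≡ 28 (mod 33)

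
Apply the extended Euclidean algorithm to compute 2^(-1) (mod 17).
Extended GCD: 2(-8) + 17(1) = 1. So 2^(-1) ≡ 9 ≡ 9 (mod 17). Verify: 2 × 9 = 18 ≡ 1 (mod 17)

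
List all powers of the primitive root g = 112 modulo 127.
g^1, g^2, ..., g^{126} mod 127: {112, 98, 54, 79, 85, 122, 75, 18, 111, 113, 83, 25, 6, 37, 80, 70, 93, 2, 97, 69, 108, 31, 43, 117, 23, 36, 95, 99, 39, 50, 12, 74, 33, 13, 59, 4, 67, 11, 89, 62, 86, 107, 46, 72, 63, 71, 78, 100, 24, 21, 66, 26, 118, 8, 7, 22, 51, 124, 45, 87, 92, 17, 126, 15, 29, 73, 48, 42, 5, 52, 109, 16, 14, 44, 102, 121, 90, 47, 57, 34, 125, 30, 58, 19, 96, 84, 10, 104, 91, 32, 28, 88, 77, 115, 53, 94, 114, 68, 123, 60, 116, 38, 65, 41, 20, 81, 55, 64, 56, 49, 27, 103, 106, 61, 101, 9, 119, 120, 105, 76, 3, 82, 40, 35, 110, 1}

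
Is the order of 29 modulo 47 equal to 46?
Yes, ord_47(29) = 46.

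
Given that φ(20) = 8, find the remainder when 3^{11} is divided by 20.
By Euler: 3^{8} ≡ 1 (mod 20) since gcd(3, 20) = 1. 11 = 1×8 + 3. So 3^{11} ≡ 3^{3} ≡ 7 (mod 20)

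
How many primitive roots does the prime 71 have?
Number of primitive roots mod 71 = φ(70) = 24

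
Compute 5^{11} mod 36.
29

Using successive squaring:
Binary expansion of 11: 1011
Powers of 5 mod 36 (each is the square of the previous):
  5^1 ≡ 5 (mod 36)
  5^2 ≡ 5² = 25 ≡ 25 (mod 36)
  5^4 ≡ 25² = 625 ≡ 13 (mod 36)
  5^8 ≡ 13² = 169 ≡ 25 (mod 36)
11 = 8 + 2 + 1, so 5^11 = 5^8 × 5^2 × 5^1 ≡ 25 × 25 × 5 (mod 36)
Multiplying step by step:
  25 × 25 = 625 ≡ 13 (mod 36)
  13 × 5 = 65 ≡ 29 (mod 36)
Result: 5^11 ≡ 29 (mod 36)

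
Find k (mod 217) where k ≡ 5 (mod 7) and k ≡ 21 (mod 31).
M = 7 × 31 = 217. M₁ = 31, y₁ ≡ 5 (mod 7). M₂ = 7, y₂ ≡ 9 (mod 31). k = 5×31×5 + 21×7×9 ≡ 145 (mod 217)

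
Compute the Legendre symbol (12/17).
(12/17) = 12^{8} mod 17 = -1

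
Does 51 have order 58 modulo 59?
p - 1 = 58 has prime divisors 2, 29. Check 51^(58/q) mod 59 for each: 51^(58/2) = 51^29 ≡ 1, 51^(58/29) = 51^2 ≡ 5 (mod 59). Since 51^29 ≡ 1 (mod 59), the order of 51 divides 29 (in fact the order is 29) ≠ 58, so it is not a primitive root.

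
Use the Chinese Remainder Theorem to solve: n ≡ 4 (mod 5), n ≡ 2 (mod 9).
M = 5 × 9 = 45. M₁ = 9, y₁ ≡ 4 (mod 5). M₂ = 5, y₂ ≡ 2 (mod 9). n = 4×9×4 + 2×5×2 ≡ 29 (mod 45)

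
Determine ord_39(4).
Powers of 4 mod 39: 4^1≡4, 4^2≡16, 4^3≡25, 4^4≡22, 4^5≡10, 4^6≡1. Order = 6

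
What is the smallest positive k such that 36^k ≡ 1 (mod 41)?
Powers of 36 mod 41: 36^1≡36, 36^2≡25, 36^3≡39, 36^4≡10, 36^5≡32, 36^6≡4, 36^7≡21, 36^8≡18, 36^9≡33, 36^10≡40, 36^11≡5, 36^12≡16, 36^13≡2, 36^14≡31, 36^15≡9, 36^16≡37, 36^17≡20, 36^18≡23, 36^19≡8, 36^20≡1. Order = 20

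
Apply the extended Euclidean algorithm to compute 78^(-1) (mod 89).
Extended GCD: 78(8) + 89(-7) = 1. So 78^(-1) ≡ 8 ≡ 8 (mod 89). Verify: 78 × 8 = 624 ≡ 1 (mod 89)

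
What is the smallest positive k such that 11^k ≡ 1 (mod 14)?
Powers of 11 mod 14: 11^1≡11, 11^2≡9, 11^3≡1. Order = 3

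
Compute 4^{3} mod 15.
4

Using successive squaring:
Binary expansion of 3: 11
Powers of 4 mod 15 (each is the square of the previous):
  4^1 ≡ 4 (mod 15)
  4^2 ≡ 4² = 16 ≡ 1 (mod 15)
3 = 2 + 1, so 4^3 = 4^2 × 4^1 ≡ 1 × 4 (mod 15)
Multiplying step by step:
  1 × 4 = 4 ≡ 4 (mod 15)
Result: 4^3 ≡ 4 (mod 15)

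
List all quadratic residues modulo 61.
QRs mod 61: {1, 3, 4, 5, 9, 12, 13, 14, 15, 16, 19, 20, 22, 25, 27, 34, 36, 39, 41, 42, 45, 46, 47, 48, 49, 52, 56, 57, 58, 60}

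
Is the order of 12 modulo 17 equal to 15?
No, the actual order is 16, not 15.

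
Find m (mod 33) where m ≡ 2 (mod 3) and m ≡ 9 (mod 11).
M = 3 × 11 = 33. M₁ = 11, y₁ ≡ 2 (mod 3). M₂ = 3, y₂ ≡ 4 (mod 11). m = 2×11×2 + 9×3×4 ≡ 20 (mod 33)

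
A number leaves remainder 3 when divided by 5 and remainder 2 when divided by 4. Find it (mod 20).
M = 5 × 4 = 20. M₁ = 4, y₁ ≡ 4 (mod 5). M₂ = 5, y₂ ≡ 1 (mod 4). z = 3×4×4 + 2×5×1 ≡ 18 (mod 20)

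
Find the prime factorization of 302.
2 × 151

Divide by primes starting from smallest:
302 ÷ 2 = 151
151 ÷ 151 = 1

302 = 2 × 151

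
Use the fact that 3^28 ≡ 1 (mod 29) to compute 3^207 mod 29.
By Fermat: 3^{28} ≡ 1 (mod 29). 207 ≡ 11 (mod 28). So 3^{207} ≡ 3^{11} ≡ 15 (mod 29)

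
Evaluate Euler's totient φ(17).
16

Prime factorization: 17 = 17
Using the formula φ(n) = n × Π(1 - 1/p) for each prime factor p:
φ(17) = 17 × (1 - 1/17)
φ(17) = 16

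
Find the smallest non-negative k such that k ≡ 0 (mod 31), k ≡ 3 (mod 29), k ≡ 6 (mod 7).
496

Using the Chinese Remainder Theorem:
M = product of moduli = 6293
For equation 1: M_1 = 203, 203 ≡ 17 (mod 31), inverse of 203 mod 31 is 11 (check: 17 × 11 = 187 ≡ 1 (mod 31))
For equation 2: M_2 = 217, 217 ≡ 14 (mod 29), inverse of 217 mod 29 is 27 (check: 14 × 27 = 378 ≡ 1 (mod 29))
For equation 3: M_3 = 899, 899 ≡ 3 (mod 7), inverse of 899 mod 7 is 5 (check: 3 × 5 = 15 ≡ 1 (mod 7))
Combine: k ≡ Σ r_i×M_i×(M_i⁻¹ mod m_i) = 0×203×11 + 3×217×27 + 6×899×5 = 0 + 17577 + 26970 = 44547
44547 mod 6293 = 496
k ≡ 496 (mod 6293)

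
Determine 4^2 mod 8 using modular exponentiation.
2 = 2 (binary 10). Repeated squaring mod 8: 4^1 ≡ 4; 4^2 ≡ 4² = 16 ≡ 0. So 4^2 ≡ 0 (mod 8).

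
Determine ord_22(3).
Powers of 3 mod 22: 3^1≡3, 3^2≡9, 3^3≡5, 3^4≡15, 3^5≡1. Order = 5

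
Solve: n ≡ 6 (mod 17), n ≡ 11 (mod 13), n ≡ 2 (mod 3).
M = 17 × 13 × 3 = 663. M₁ = 39, y₁ ≡ 7 (mod 17). M₂ = 51, y₂ ≡ 12 (mod 13). M₃ = 221, y₃ ≡ 2 (mod 3). n = 6×39×7 + 11×51×12 + 2×221×2 ≡ 635 (mod 663)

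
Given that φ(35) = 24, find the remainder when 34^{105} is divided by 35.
By Euler: 34^{24} ≡ 1 (mod 35) since gcd(34, 35) = 1. 105 = 4×24 + 9. So 34^{105} ≡ 34^{9} ≡ 34 (mod 35)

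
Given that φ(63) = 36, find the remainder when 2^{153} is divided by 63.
By Euler: 2^{36} ≡ 1 (mod 63) since gcd(2, 63) = 1. 153 = 4×36 + 9. So 2^{153} ≡ 2^{9} ≡ 8 (mod 63)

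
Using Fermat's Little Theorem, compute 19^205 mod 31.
By Fermat: 19^{30} ≡ 1 (mod 31). 205 ≡ 25 (mod 30). So 19^{205} ≡ 19^{25} ≡ 25 (mod 31)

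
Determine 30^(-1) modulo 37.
30^(-1) ≡ 21 (mod 37). Verification: 30 × 21 = 630 ≡ 1 (mod 37)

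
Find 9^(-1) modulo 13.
3

Using Extended Euclidean Algorithm:
gcd(9, 13) = 1
Bezout coefficients: 9 × 3 + 13 × -2 = 1
So 9 × 3 ≡ 1 (mod 13)
The inverse is 3 mod 13 = 3
Verification: 9 × 3 = 27 = 2 × 13 + 1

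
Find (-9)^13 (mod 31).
Using repeated squaring. (-9) ≡ 22 (mod 31). 13 = 8 + 4 + 1 (binary 1101). Repeated squaring mod 31: 22^1 ≡ 22; 22^2 ≡ 22² = 484 ≡ 19; 22^4 ≡ 19² = 361 ≡ 20; 22^8 ≡ 20² = 400 ≡ 28. Multiply: (-9)^13 ≡ 22^8 × 22^4 × 22^1 ≡ 28 × 20 × 22 (mod 31): 28 × 20 = 560 ≡ 2; 2 × 22 = 44 ≡ 13. So (-9)^13 ≡ 13 (mod 31).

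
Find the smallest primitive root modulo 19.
p - 1 = 18 has prime divisors 2, 3. h is a primitive root mod 19 iff h^(18/q) ≢ 1 (mod 19) for each such q.
h = 2: 2^9 ≡ 18, 2^6 ≡ 7 (mod 19); none is 1, so 2 has order 18 and is a primitive root.
The smallest primitive root mod 19 is g = 2.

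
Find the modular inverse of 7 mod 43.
7^(-1) ≡ 37 (mod 43). Verification: 7 × 37 = 259 ≡ 1 (mod 43)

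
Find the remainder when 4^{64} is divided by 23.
By Fermat: 4^{22} ≡ 1 (mod 23). 64 = 2×22 + 20. So 4^{64} ≡ 4^{20} ≡ 13 (mod 23)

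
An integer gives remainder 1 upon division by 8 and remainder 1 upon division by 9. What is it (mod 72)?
M = 8 × 9 = 72. M₁ = 9, y₁ ≡ 1 (mod 8). M₂ = 8, y₂ ≡ 8 (mod 9). z = 1×9×1 + 1×8×8 ≡ 1 (mod 72). The smallest positive such number is 1.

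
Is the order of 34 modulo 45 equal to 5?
No, the actual order is 6, not 5.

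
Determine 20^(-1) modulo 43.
20^(-1) ≡ 28 (mod 43). Verification: 20 × 28 = 560 ≡ 1 (mod 43)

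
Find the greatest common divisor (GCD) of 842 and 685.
1

Using the Euclidean algorithm:
842 = 1 × 685 + 157
685 = 4 × 157 + 57
157 = 2 × 57 + 43
57 = 1 × 43 + 14
43 = 3 × 14 + 1
14 = 14 × 1 + 0

GCD(842, 685) = 1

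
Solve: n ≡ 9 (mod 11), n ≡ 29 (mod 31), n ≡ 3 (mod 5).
M = 11 × 31 × 5 = 1705. M₁ = 155, y₁ ≡ 1 (mod 11). M₂ = 55, y₂ ≡ 22 (mod 31). M₃ = 341, y₃ ≡ 1 (mod 5). n = 9×155×1 + 29×55×22 + 3×341×1 ≡ 1703 (mod 1705)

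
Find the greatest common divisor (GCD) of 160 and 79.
1

Using the Euclidean algorithm:
160 = 2 × 79 + 2
79 = 39 × 2 + 1
2 = 2 × 1 + 0

GCD(160, 79) = 1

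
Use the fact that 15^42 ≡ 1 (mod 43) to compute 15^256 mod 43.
By Fermat: 15^{42} ≡ 1 (mod 43). 256 ≡ 4 (mod 42). So 15^{256} ≡ 15^{4} ≡ 14 (mod 43)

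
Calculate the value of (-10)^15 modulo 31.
Using repeated squaring. (-10) ≡ 21 (mod 31). 15 = 8 + 4 + 2 + 1 (binary 1111). Repeated squaring mod 31: 21^1 ≡ 21; 21^2 ≡ 21² = 441 ≡ 7; 21^4 ≡ 7² = 49 ≡ 18; 21^8 ≡ 18² = 324 ≡ 14. Multiply: (-10)^15 ≡ 21^8 × 21^4 × 21^2 × 21^1 ≡ 14 × 18 × 7 × 21 (mod 31): 14 × 18 = 252 ≡ 4; 4 × 7 = 28 ≡ 28; 28 × 21 = 588 ≡ 30. So (-10)^15 ≡ 30 (mod 31).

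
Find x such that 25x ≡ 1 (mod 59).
25^(-1) ≡ 26 (mod 59). Verification: 25 × 26 = 650 ≡ 1 (mod 59)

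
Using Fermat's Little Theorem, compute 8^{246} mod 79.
10

By Fermat's Little Theorem, a^(p-1) ≡ 1 (mod p) for prime p and gcd(a, p) = 1
Here p = 79, so 8^78 ≡ 1 (mod 79)
We can reduce the exponent: 246 mod 78 = 12
So 8^246 ≡ 8^12 (mod 79)
Computing: 8^12 mod 79 = 10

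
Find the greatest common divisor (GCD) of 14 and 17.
1

Using the Euclidean algorithm:
14 = 0 × 17 + 14
17 = 1 × 14 + 3
14 = 4 × 3 + 2
3 = 1 × 2 + 1
2 = 2 × 1 + 0

GCD(14, 17) = 1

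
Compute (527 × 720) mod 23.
9

(527 × 720) = 379440
379440 mod 23 = 9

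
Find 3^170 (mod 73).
Using Fermat: 3^{72} ≡ 1 (mod 73). 170 ≡ 26 (mod 72). So 3^{170} ≡ 3^{26} ≡ 9 (mod 73)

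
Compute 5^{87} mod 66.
47

Using successive squaring:
Binary expansion of 87: 1010111
Powers of 5 mod 66 (each is the square of the previous):
  5^1 ≡ 5 (mod 66)
  5^2 ≡ 5² = 25 ≡ 25 (mod 66)
  5^4 ≡ 25² = 625 ≡ 31 (mod 66)
  5^8 ≡ 31² = 961 ≡ 37 (mod 66)
  5^16 ≡ 37² = 1369 ≡ 49 (mod 66)
  5^32 ≡ 49² = 2401 ≡ 25 (mod 66)
  5^64 ≡ 25² = 625 ≡ 31 (mod 66)
87 = 64 + 16 + 4 + 2 + 1, so 5^87 = 5^64 × 5^16 × 5^4 × 5^2 × 5^1 ≡ 31 × 49 × 31 × 25 × 5 (mod 66)
Multiplying step by step:
  31 × 49 = 1519 ≡ 1 (mod 66)
  1 × 31 = 31 ≡ 31 (mod 66)
  31 × 25 = 775 ≡ 49 (mod 66)
  49 × 5 = 245 ≡ 47 (mod 66)
Result: 5^87 ≡ 47 (mod 66)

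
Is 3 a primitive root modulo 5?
p - 1 = 4 has prime divisors 2. Check 3^(4/q) mod 5 for each: 3^(4/2) = 3^2 ≡ 4 (mod 5). None of these is 1, so 3 has order 4 = φ(5), so it is a primitive root mod 5.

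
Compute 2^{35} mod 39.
20

Using successive squaring:
Binary expansion of 35: 100011
Powers of 2 mod 39 (each is the square of the previous):
  2^1 ≡ 2 (mod 39)
  2^2 ≡ 2² = 4 ≡ 4 (mod 39)
  2^4 ≡ 4² = 16 ≡ 16 (mod 39)
  2^8 ≡ 16² = 256 ≡ 22 (mod 39)
  2^16 ≡ 22² = 484 ≡ 16 (mod 39)
  2^32 ≡ 16² = 256 ≡ 22 (mod 39)
35 = 32 + 2 + 1, so 2^35 = 2^32 × 2^2 × 2^1 ≡ 22 × 4 × 2 (mod 39)
Multiplying step by step:
  22 × 4 = 88 ≡ 10 (mod 39)
  10 × 2 = 20 ≡ 20 (mod 39)
Result: 2^35 ≡ 20 (mod 39)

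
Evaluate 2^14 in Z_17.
Using repeated squaring. 14 = 8 + 4 + 2 (binary 1110). Repeated squaring mod 17: 2^1 ≡ 2; 2^2 ≡ 2² = 4 ≡ 4; 2^4 ≡ 4² = 16 ≡ 16; 2^8 ≡ 16² = 256 ≡ 1. Multiply: 2^14 = 2^8 × 2^4 × 2^2 ≡ 1 × 16 × 4 (mod 17): 1 × 16 = 16 ≡ 16; 16 × 4 = 64 ≡ 13. So 2^14 ≡ 13 (mod 17).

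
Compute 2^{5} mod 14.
4

Using successive squaring:
Binary expansion of 5: 101
Powers of 2 mod 14 (each is the square of the previous):
  2^1 ≡ 2 (mod 14)
  2^2 ≡ 2² = 4 ≡ 4 (mod 14)
  2^4 ≡ 4² = 16 ≡ 2 (mod 14)
5 = 4 + 1, so 2^5 = 2^4 × 2^1 ≡ 2 × 2 (mod 14)
Multiplying step by step:
  2 × 2 = 4 ≡ 4 (mod 14)
Result: 2^5 ≡ 4 (mod 14)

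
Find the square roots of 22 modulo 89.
The square roots of 22 mod 89 are 17 and 72. Verify: 17² = 289 ≡ 22 (mod 89)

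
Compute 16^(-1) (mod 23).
13

Using Extended Euclidean Algorithm:
gcd(16, 23) = 1
Bezout coefficients: 16 × -10 + 23 × 7 = 1
So 16 × -10 ≡ 1 (mod 23)
The inverse is -10 mod 23 = 13
Verification: 16 × 13 = 208 = 9 × 23 + 1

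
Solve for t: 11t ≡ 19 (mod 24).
17

Since gcd(11, 24) = 1 divides 19, a solution exists.
Multiply both sides by the inverse of 11 mod 24:
  11^(-1) mod 24 = 11
  x ≡ 11 × 19 ≡ 209 ≡ 17 (mod 24)
Verification: 11 × 17 = 187 = 7 × 24 + 19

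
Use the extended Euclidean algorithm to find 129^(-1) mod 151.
Extended GCD: 129(48) + 151(-41) = 1. So 129^(-1) ≡ 48 ≡ 48 (mod 151). Verify: 129 × 48 = 6192 ≡ 1 (mod 151)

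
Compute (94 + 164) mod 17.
3

(94 + 164) = 258
258 mod 17 = 3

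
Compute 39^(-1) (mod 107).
11

Using Extended Euclidean Algorithm:
gcd(39, 107) = 1
Bezout coefficients: 39 × 11 + 107 × -4 = 1
So 39 × 11 ≡ 1 (mod 107)
The inverse is 11 mod 107 = 11
Verification: 39 × 11 = 429 = 4 × 107 + 1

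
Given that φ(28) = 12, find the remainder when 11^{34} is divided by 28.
By Euler: 11^{12} ≡ 1 (mod 28) since gcd(11, 28) = 1. 34 = 2×12 + 10. So 11^{34} ≡ 11^{10} ≡ 25 (mod 28)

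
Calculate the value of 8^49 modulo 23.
Using Fermat: 8^{22} ≡ 1 (mod 23). 49 ≡ 5 (mod 22). So 8^{49} ≡ 8^{5} ≡ 16 (mod 23)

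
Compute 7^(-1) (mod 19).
7^(-1) ≡ 11 (mod 19). Verification: 7 × 11 = 77 ≡ 1 (mod 19)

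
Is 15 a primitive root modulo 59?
No

To verify, check if 15^(58/q) ≢ 1 (mod 59) for each prime divisor q of 58
Divisors of 58 = 58: [1, 2, 29, 58]
  15^(58/2) = 15^29 ≡ 1 (mod 59)
  15^(58/29) = 15^2 ≡ 48 (mod 59)
Conclusion: 15 is not a primitive root modulo 59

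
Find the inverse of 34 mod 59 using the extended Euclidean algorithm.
Extended GCD: 34(-26) + 59(15) = 1. So 34^(-1) ≡ 33 ≡ 33 (mod 59). Verify: 34 × 33 = 1122 ≡ 1 (mod 59)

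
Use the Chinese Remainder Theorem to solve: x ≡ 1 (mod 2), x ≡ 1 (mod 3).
M = 2 × 3 = 6. M₁ = 3, y₁ ≡ 1 (mod 2). M₂ = 2, y₂ ≡ 2 (mod 3). x = 1×3×1 + 1×2×2 ≡ 1 (mod 6)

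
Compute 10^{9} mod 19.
18

Using successive squaring:
Binary expansion of 9: 1001
Powers of 10 mod 19 (each is the square of the previous):
  10^1 ≡ 10 (mod 19)
  10^2 ≡ 10² = 100 ≡ 5 (mod 19)
  10^4 ≡ 5² = 25 ≡ 6 (mod 19)
  10^8 ≡ 6² = 36 ≡ 17 (mod 19)
9 = 8 + 1, so 10^9 = 10^8 × 10^1 ≡ 17 × 10 (mod 19)
Multiplying step by step:
  17 × 10 = 170 ≡ 18 (mod 19)
Result: 10^9 ≡ 18 (mod 19)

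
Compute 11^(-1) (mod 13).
11^(-1) ≡ 6 (mod 13). Verification: 11 × 6 = 66 ≡ 1 (mod 13)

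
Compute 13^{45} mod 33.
10

Using successive squaring:
Binary expansion of 45: 101101
Powers of 13 mod 33 (each is the square of the previous):
  13^1 ≡ 13 (mod 33)
  13^2 ≡ 13² = 169 ≡ 4 (mod 33)
  13^4 ≡ 4² = 16 ≡ 16 (mod 33)
  13^8 ≡ 16² = 256 ≡ 25 (mod 33)
  13^16 ≡ 25² = 625 ≡ 31 (mod 33)
  13^32 ≡ 31² = 961 ≡ 4 (mod 33)
45 = 32 + 8 + 4 + 1, so 13^45 = 13^32 × 13^8 × 13^4 × 13^1 ≡ 4 × 25 × 16 × 13 (mod 33)
Multiplying step by step:
  4 × 25 = 100 ≡ 1 (mod 33)
  1 × 16 = 16 ≡ 16 (mod 33)
  16 × 13 = 208 ≡ 10 (mod 33)
Result: 13^45 ≡ 10 (mod 33)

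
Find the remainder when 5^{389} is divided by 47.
By Fermat: 5^{46} ≡ 1 (mod 47). 389 = 8×46 + 21. So 5^{389} ≡ 5^{21} ≡ 15 (mod 47)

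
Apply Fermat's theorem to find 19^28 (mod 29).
By Fermat's Little Theorem, 19^{28} ≡ 1 (mod 29) since 29 is prime and gcd(19, 29) = 1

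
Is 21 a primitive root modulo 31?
p - 1 = 30 has prime divisors 2, 3, 5. Check 21^(30/q) mod 31 for each: 21^(30/2) = 21^15 ≡ 30, 21^(30/3) = 21^10 ≡ 5, 21^(30/5) = 21^6 ≡ 2 (mod 31). None of these is 1, so 21 has order 30 = φ(31), so it is a primitive root mod 31.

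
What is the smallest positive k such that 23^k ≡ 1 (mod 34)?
Powers of 23 mod 34: 23^1≡23, 23^2≡19, 23^3≡29, 23^4≡21, 23^5≡7, 23^6≡25, 23^7≡31, 23^8≡33, 23^9≡11, 23^10≡15, 23^11≡5, 23^12≡13, 23^13≡27, 23^14≡9, 23^15≡3, 23^16≡1. Order = 16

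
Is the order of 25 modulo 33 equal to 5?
Yes, ord_33(25) = 5.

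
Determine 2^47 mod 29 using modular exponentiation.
Using Fermat: 2^{28} ≡ 1 (mod 29). 47 ≡ 19 (mod 28). So 2^{47} ≡ 2^{19} ≡ 26 (mod 29)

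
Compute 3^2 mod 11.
2 = 2 (binary 10). Repeated squaring mod 11: 3^1 ≡ 3; 3^2 ≡ 3² = 9 ≡ 9. So 3^2 ≡ 9 (mod 11).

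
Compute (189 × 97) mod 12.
9

(189 × 97) = 18333
18333 mod 12 = 9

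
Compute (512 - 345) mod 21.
20

(512 - 345) = 167
167 mod 21 = 20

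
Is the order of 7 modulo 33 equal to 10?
Yes, ord_33(7) = 10.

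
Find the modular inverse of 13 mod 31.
13^(-1) ≡ 12 (mod 31). Verification: 13 × 12 = 156 ≡ 1 (mod 31)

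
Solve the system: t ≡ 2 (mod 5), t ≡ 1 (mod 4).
M = 5 × 4 = 20. M₁ = 4, y₁ ≡ 4 (mod 5). M₂ = 5, y₂ ≡ 1 (mod 4). t = 2×4×4 + 1×5×1 ≡ 17 (mod 20)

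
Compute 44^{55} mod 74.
44

Using successive squaring:
Binary expansion of 55: 110111
Powers of 44 mod 74 (each is the square of the previous):
  44^1 ≡ 44 (mod 74)
  44^2 ≡ 44² = 1936 ≡ 12 (mod 74)
  44^4 ≡ 12² = 144 ≡ 70 (mod 74)
  44^8 ≡ 70² = 4900 ≡ 16 (mod 74)
  44^16 ≡ 16² = 256 ≡ 34 (mod 74)
  44^32 ≡ 34² = 1156 ≡ 46 (mod 74)
55 = 32 + 16 + 4 + 2 + 1, so 44^55 = 44^32 × 44^16 × 44^4 × 44^2 × 44^1 ≡ 46 × 34 × 70 × 12 × 44 (mod 74)
Multiplying step by step:
  46 × 34 = 1564 ≡ 10 (mod 74)
  10 × 70 = 700 ≡ 34 (mod 74)
  34 × 12 = 408 ≡ 38 (mod 74)
  38 × 44 = 1672 ≡ 44 (mod 74)
Result: 44^55 ≡ 44 (mod 74)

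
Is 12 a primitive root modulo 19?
No

To verify, check if 12^(18/q) ≢ 1 (mod 19) for each prime divisor q of 18
Divisors of 18 = 18: [1, 2, 3, 6, 9, 18]
  12^(18/2) = 12^9 ≡ 18 (mod 19)
  12^(18/3) = 12^6 ≡ 1 (mod 19)
Conclusion: 12 is not a primitive root modulo 19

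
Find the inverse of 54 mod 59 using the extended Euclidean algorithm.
Extended GCD: 54(-12) + 59(11) = 1. So 54^(-1) ≡ 47 ≡ 47 (mod 59). Verify: 54 × 47 = 2538 ≡ 1 (mod 59)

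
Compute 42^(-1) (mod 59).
42^(-1) ≡ 52 (mod 59). Verification: 42 × 52 = 2184 ≡ 1 (mod 59)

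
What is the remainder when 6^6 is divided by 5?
6 ≡ 1 (mod 5). 6 = 4 + 2 (binary 110). Repeated squaring mod 5: 1^1 ≡ 1; 1^2 ≡ 1² = 1 ≡ 1; 1^4 ≡ 1² = 1 ≡ 1. Multiply: 6^6 ≡ 1^4 × 1^2 ≡ 1 × 1 (mod 5): 1 × 1 = 1 ≡ 1. So 6^6 ≡ 1 (mod 5).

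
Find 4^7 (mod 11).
7 = 4 + 2 + 1 (binary 111). Repeated squaring mod 11: 4^1 ≡ 4; 4^2 ≡ 4² = 16 ≡ 5; 4^4 ≡ 5² = 25 ≡ 3. Multiply: 4^7 = 4^4 × 4^2 × 4^1 ≡ 3 × 5 × 4 (mod 11): 3 × 5 = 15 ≡ 4; 4 × 4 = 16 ≡ 5. So 4^7 ≡ 5 (mod 11).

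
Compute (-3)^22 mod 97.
Using repeated squaring. (-3) ≡ 94 (mod 97). 22 = 16 + 4 + 2 (binary 10110). Repeated squaring mod 97: 94^1 ≡ 94; 94^2 ≡ 94² = 8836 ≡ 9; 94^4 ≡ 9² = 81 ≡ 81; 94^8 ≡ 81² = 6561 ≡ 62; 94^16 ≡ 62² = 3844 ≡ 61. Multiply: (-3)^22 ≡ 94^16 × 94^4 × 94^2 ≡ 61 × 81 × 9 (mod 97): 61 × 81 = 4941 ≡ 91; 91 × 9 = 819 ≡ 43. So (-3)^22 ≡ 43 (mod 97).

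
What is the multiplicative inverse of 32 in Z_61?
21

Using Extended Euclidean Algorithm:
gcd(32, 61) = 1
Bezout coefficients: 32 × 21 + 61 × -11 = 1
So 32 × 21 ≡ 1 (mod 61)
The inverse is 21 mod 61 = 21
Verification: 32 × 21 = 672 = 11 × 61 + 1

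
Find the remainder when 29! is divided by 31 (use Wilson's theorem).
(30)! = (29)! × (30) ≡ -1 (mod 31). So (29)! ≡ -1 × (30)^(-1) ≡ (-1)×(-1) = 1 (mod 31)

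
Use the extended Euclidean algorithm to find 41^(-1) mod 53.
Extended GCD: 41(22) + 53(-17) = 1. So 41^(-1) ≡ 22 ≡ 22 (mod 53). Verify: 41 × 22 = 902 ≡ 1 (mod 53)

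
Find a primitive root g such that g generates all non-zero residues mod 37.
p - 1 = 36 has prime divisors 2, 3. h is a primitive root mod 37 iff h^(36/q) ≢ 1 (mod 37) for each such q.
h = 2: 2^18 ≡ 36, 2^12 ≡ 26 (mod 37); none is 1, so 2 has order 36 and is a primitive root.
The smallest primitive root mod 37 is g = 2.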